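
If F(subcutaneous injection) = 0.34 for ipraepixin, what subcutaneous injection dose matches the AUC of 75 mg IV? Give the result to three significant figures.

For equal systemic exposure: F × D_ev = D_iv
D_ev = D_iv / F = 75 / 0.34 = 220.588 mg

D_subcutaneous = 221 mg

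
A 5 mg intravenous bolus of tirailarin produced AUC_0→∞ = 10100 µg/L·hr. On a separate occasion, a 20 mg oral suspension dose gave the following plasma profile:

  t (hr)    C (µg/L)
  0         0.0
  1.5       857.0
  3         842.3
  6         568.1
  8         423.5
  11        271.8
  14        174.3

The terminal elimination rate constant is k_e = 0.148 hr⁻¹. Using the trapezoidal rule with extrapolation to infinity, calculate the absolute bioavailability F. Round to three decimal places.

F = 0.196

Trapezoidal AUC_0→14 (oral suspension):
  [0→1.5]: (0.0+857.0)/2 × 1.5 = 642.75
  [1.5→3]: (857.0+842.3)/2 × 1.5 = 1274.475
  [3→6]: (842.3+568.1)/2 × 3 = 2115.6
  [6→8]: (568.1+423.5)/2 × 2 = 991.6
  [8→11]: (423.5+271.8)/2 × 3 = 1042.95
  [11→14]: (271.8+174.3)/2 × 3 = 669.15
  Sum = 6736.525 µg/L·hr
Tail: C_last/k_e = 174.3/0.148 = 1177.703
AUC_0→∞ (oral suspension) = 6736.525 + 1177.703 = 7914.228 µg/L·hr
F = (AUC_ev/D_ev)/(AUC_iv/D_iv) = (7914.228/20)/(10100/5) = 395.7114/2020 = 0.1959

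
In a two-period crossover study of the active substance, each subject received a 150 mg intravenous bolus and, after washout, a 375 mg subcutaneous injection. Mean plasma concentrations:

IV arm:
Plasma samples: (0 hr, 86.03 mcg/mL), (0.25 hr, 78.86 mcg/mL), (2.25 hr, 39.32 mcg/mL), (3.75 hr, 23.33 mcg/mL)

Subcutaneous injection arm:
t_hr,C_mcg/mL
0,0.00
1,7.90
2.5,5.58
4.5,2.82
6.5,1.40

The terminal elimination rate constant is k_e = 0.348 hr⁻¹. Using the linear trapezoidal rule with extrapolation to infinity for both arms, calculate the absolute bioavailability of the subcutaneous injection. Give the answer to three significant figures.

Trapezoidal AUC_0→3.75 (IV):
  [0→0.25]: (86.03+78.86)/2 × 0.25 = 20.61125
  [0.25→2.25]: (78.86+39.32)/2 × 2 = 118.18
  [2.25→3.75]: (39.32+23.33)/2 × 1.5 = 46.9875
  Sum = 185.77875 mcg/mL·hr
IV tail: 23.33/0.348 = 67.040; AUC_iv,0→∞ = 185.77875 + 67.040 = 252.81875 mcg/mL·hr
Trapezoidal AUC_0→6.5 (subcutaneous injection):
  [0→1]: (0.00+7.90)/2 × 1 = 3.95
  [1→2.5]: (7.90+5.58)/2 × 1.5 = 10.11
  [2.5→4.5]: (5.58+2.82)/2 × 2 = 8.4
  [4.5→6.5]: (2.82+1.40)/2 × 2 = 4.22
  Sum = 26.68 mcg/mL·hr
subcutaneous injection tail: 1.40/0.348 = 4.023; AUC_ev,0→∞ = 26.68 + 4.023 = 30.703 mcg/mL·hr
F = (AUC_ev/D_ev)/(AUC_iv/D_iv) = (30.703/375)/(252.81875/150) = 0.0818747/1.68546 = 0.0486

F = 0.0486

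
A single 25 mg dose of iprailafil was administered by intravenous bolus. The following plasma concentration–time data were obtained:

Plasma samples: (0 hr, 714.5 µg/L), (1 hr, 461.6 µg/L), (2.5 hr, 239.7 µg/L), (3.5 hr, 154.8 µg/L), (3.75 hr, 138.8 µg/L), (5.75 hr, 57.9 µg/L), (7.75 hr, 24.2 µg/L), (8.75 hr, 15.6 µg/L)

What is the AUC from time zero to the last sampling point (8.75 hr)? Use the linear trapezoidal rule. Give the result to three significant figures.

Trapezoidal AUC_0→8.75:
  [0→1]: (714.5+461.6)/2 × 1 = 588.05
  [1→2.5]: (461.6+239.7)/2 × 1.5 = 525.975
  [2.5→3.5]: (239.7+154.8)/2 × 1 = 197.25
  [3.5→3.75]: (154.8+138.8)/2 × 0.25 = 36.7
  [3.75→5.75]: (138.8+57.9)/2 × 2 = 196.7
  [5.75→7.75]: (57.9+24.2)/2 × 2 = 82.1
  [7.75→8.75]: (24.2+15.6)/2 × 1 = 19.9
  Sum = 1646.675 µg/L·hr

AUC = 1650 µg/L·hr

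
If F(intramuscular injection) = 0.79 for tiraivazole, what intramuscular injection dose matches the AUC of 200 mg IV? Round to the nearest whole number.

For equal systemic exposure: F × D_ev = D_iv
D_ev = D_iv / F = 200 / 0.79 = 253.165 mg

D_intramuscular = 253 mg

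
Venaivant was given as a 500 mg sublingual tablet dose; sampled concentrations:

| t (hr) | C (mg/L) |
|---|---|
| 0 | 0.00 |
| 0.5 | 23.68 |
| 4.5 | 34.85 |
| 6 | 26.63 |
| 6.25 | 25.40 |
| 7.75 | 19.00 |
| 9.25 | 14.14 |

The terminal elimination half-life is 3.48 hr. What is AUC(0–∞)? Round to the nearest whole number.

AUC = 305 mg/L·hr

Trapezoidal AUC_0→9.25:
  [0→0.5]: (0.00+23.68)/2 × 0.5 = 5.92
  [0.5→4.5]: (23.68+34.85)/2 × 4 = 117.06
  [4.5→6]: (34.85+26.63)/2 × 1.5 = 46.11
  [6→6.25]: (26.63+25.40)/2 × 0.25 = 6.50375
  [6.25→7.75]: (25.40+19.00)/2 × 1.5 = 33.3
  [7.75→9.25]: (19.00+14.14)/2 × 1.5 = 24.855
  Sum = 233.74875 mg/L·hr
k_e = ln2 / t½ = 0.693147 / 3.48 = 0.1992 hr^-1
Extrapolated tail: C_last / k_e = 14.14 / 0.1992 = 70.984
AUC_0→∞ = 233.74875 + 70.984 = 304.73275 mg/L·hr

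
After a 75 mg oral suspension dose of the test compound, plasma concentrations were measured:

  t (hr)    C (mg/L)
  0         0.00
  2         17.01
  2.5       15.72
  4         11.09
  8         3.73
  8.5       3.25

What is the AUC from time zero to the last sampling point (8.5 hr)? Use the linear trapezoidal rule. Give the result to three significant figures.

AUC = 76.7 mg/L·hr

Trapezoidal AUC_0→8.5:
  [0→2]: (0.00+17.01)/2 × 2 = 17.01
  [2→2.5]: (17.01+15.72)/2 × 0.5 = 8.1825
  [2.5→4]: (15.72+11.09)/2 × 1.5 = 20.1075
  [4→8]: (11.09+3.73)/2 × 4 = 29.64
  [8→8.5]: (3.73+3.25)/2 × 0.5 = 1.745
  Sum = 76.685 mg/L·hr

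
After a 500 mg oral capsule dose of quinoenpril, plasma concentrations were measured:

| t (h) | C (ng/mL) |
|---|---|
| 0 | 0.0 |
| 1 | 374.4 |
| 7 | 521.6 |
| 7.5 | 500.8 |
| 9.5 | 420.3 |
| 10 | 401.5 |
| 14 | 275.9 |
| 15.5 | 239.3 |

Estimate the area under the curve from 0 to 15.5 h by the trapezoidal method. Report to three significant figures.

AUC = 6000 ng/mL·h

Trapezoidal AUC_0→15.5:
  [0→1]: (0.0+374.4)/2 × 1 = 187.2
  [1→7]: (374.4+521.6)/2 × 6 = 2688.0
  [7→7.5]: (521.6+500.8)/2 × 0.5 = 255.6
  [7.5→9.5]: (500.8+420.3)/2 × 2 = 921.1
  [9.5→10]: (420.3+401.5)/2 × 0.5 = 205.45
  [10→14]: (401.5+275.9)/2 × 4 = 1354.8
  [14→15.5]: (275.9+239.3)/2 × 1.5 = 386.4
  Sum = 5998.55 ng/mL·h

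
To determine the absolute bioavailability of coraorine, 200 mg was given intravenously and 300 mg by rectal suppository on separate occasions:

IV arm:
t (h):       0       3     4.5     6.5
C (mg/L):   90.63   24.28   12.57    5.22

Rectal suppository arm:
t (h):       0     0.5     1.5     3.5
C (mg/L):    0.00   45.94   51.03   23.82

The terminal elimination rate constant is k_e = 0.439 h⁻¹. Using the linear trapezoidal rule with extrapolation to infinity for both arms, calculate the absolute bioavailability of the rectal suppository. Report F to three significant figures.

Trapezoidal AUC_0→6.5 (IV):
  [0→3]: (90.63+24.28)/2 × 3 = 172.365
  [3→4.5]: (24.28+12.57)/2 × 1.5 = 27.6375
  [4.5→6.5]: (12.57+5.22)/2 × 2 = 17.79
  Sum = 217.7925 mg/L·h
IV tail: 5.22/0.439 = 11.891; AUC_iv,0→∞ = 217.7925 + 11.891 = 229.6835 mg/L·h
Trapezoidal AUC_0→3.5 (rectal suppository):
  [0→0.5]: (0.00+45.94)/2 × 0.5 = 11.485
  [0.5→1.5]: (45.94+51.03)/2 × 1 = 48.485
  [1.5→3.5]: (51.03+23.82)/2 × 2 = 74.85
  Sum = 134.82 mg/L·h
rectal suppository tail: 23.82/0.439 = 54.260; AUC_ev,0→∞ = 134.82 + 54.260 = 189.08 mg/L·h
F = (AUC_ev/D_ev)/(AUC_iv/D_iv) = (189.08/300)/(229.6835/200) = 0.630267/1.1484175 = 0.5488

F = 0.549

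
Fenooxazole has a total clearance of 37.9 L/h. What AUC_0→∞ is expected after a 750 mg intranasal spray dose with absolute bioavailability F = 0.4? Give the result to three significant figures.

AUC = 7.92 mg/L·h

AUC_0→∞ = F × Dose / CL
        = 0.4 × 750 / 37.9 = 7.91557 mg/L·h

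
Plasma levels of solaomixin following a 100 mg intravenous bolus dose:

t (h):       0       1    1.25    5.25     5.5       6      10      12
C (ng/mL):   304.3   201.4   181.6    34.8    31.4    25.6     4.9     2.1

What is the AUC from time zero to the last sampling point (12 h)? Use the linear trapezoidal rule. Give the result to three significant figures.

Trapezoidal AUC_0→12:
  [0→1]: (304.3+201.4)/2 × 1 = 252.85
  [1→1.25]: (201.4+181.6)/2 × 0.25 = 47.875
  [1.25→5.25]: (181.6+34.8)/2 × 4 = 432.8
  [5.25→5.5]: (34.8+31.4)/2 × 0.25 = 8.275
  [5.5→6]: (31.4+25.6)/2 × 0.5 = 14.25
  [6→10]: (25.6+4.9)/2 × 4 = 61.0
  [10→12]: (4.9+2.1)/2 × 2 = 7.0
  Sum = 824.05 ng/mL·h

AUC = 824 ng/mL·h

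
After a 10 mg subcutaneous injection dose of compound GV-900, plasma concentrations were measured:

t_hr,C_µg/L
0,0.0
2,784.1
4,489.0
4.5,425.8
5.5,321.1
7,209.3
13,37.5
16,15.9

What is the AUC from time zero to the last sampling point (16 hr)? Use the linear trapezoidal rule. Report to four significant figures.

AUC = 3878 µg/L·hr

Trapezoidal AUC_0→16:
  [0→2]: (0.0+784.1)/2 × 2 = 784.1
  [2→4]: (784.1+489.0)/2 × 2 = 1273.1
  [4→4.5]: (489.0+425.8)/2 × 0.5 = 228.7
  [4.5→5.5]: (425.8+321.1)/2 × 1 = 373.45
  [5.5→7]: (321.1+209.3)/2 × 1.5 = 397.8
  [7→13]: (209.3+37.5)/2 × 6 = 740.4
  [13→16]: (37.5+15.9)/2 × 3 = 80.1
  Sum = 3877.65 µg/L·hr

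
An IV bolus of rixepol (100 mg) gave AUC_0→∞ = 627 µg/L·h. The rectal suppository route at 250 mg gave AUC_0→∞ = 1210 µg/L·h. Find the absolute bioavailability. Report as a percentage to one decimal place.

F = 77.2%

F = (AUC_ev / D_ev) / (AUC_iv / D_iv)
  = (1210/250) / (627/100)
  = 4.84 / 6.27 = 0.7719
  = 77.19%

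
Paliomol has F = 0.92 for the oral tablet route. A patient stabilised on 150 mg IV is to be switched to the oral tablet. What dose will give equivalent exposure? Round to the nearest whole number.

For equal systemic exposure: F × D_ev = D_iv
D_ev = D_iv / F = 150 / 0.92 = 163.043 mg

D_oral = 163 mg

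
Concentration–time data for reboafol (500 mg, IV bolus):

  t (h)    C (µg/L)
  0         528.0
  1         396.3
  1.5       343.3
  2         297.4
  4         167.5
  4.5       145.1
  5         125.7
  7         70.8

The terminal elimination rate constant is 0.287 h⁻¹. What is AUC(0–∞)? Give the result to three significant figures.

AUC = 1860 µg/L·h

Trapezoidal AUC_0→7:
  [0→1]: (528.0+396.3)/2 × 1 = 462.15
  [1→1.5]: (396.3+343.3)/2 × 0.5 = 184.9
  [1.5→2]: (343.3+297.4)/2 × 0.5 = 160.175
  [2→4]: (297.4+167.5)/2 × 2 = 464.9
  [4→4.5]: (167.5+145.1)/2 × 0.5 = 78.15
  [4.5→5]: (145.1+125.7)/2 × 0.5 = 67.7
  [5→7]: (125.7+70.8)/2 × 2 = 196.5
  Sum = 1614.475 µg/L·h
Extrapolated tail: C_last / k_e = 70.8 / 0.287 = 246.690
AUC_0→∞ = 1614.475 + 246.690 = 1861.165 µg/L·h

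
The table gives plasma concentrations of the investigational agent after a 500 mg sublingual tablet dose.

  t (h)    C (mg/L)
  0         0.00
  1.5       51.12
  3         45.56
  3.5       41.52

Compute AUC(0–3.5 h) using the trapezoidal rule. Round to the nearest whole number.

AUC = 133 mg/L·h

Trapezoidal AUC_0→3.5:
  [0→1.5]: (0.00+51.12)/2 × 1.5 = 38.34
  [1.5→3]: (51.12+45.56)/2 × 1.5 = 72.51
  [3→3.5]: (45.56+41.52)/2 × 0.5 = 21.77
  Sum = 132.62 mg/L·h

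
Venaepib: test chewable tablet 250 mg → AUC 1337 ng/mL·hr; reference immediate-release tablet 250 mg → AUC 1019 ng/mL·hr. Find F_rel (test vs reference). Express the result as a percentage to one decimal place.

F_rel = (AUC_test/D_test) / (AUC_ref/D_ref)
      = (1337/250) / (1019/250)
      = 5.348 / 4.076 = 1.3121 = 131.21%

F_rel = 131.2%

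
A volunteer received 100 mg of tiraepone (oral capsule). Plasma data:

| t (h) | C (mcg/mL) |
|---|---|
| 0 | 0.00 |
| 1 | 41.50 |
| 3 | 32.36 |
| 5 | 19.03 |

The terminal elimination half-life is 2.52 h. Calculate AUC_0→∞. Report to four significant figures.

AUC = 215.2 mcg/mL·h

Trapezoidal AUC_0→5:
  [0→1]: (0.00+41.50)/2 × 1 = 20.75
  [1→3]: (41.50+32.36)/2 × 2 = 73.86
  [3→5]: (32.36+19.03)/2 × 2 = 51.39
  Sum = 146.0 mcg/mL·h
k_e = ln2 / t½ = 0.693147 / 2.52 = 0.2751 h^-1
Extrapolated tail: C_last / k_e = 19.03 / 0.2751 = 69.175
AUC_0→∞ = 146.0 + 69.175 = 215.175 mcg/mL·h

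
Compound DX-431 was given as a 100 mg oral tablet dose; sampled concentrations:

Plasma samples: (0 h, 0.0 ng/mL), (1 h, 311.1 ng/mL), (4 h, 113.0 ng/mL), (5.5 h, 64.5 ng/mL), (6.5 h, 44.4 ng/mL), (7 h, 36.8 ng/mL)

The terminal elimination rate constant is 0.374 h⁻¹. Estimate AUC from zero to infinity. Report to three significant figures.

Trapezoidal AUC_0→7:
  [0→1]: (0.0+311.1)/2 × 1 = 155.55
  [1→4]: (311.1+113.0)/2 × 3 = 636.15
  [4→5.5]: (113.0+64.5)/2 × 1.5 = 133.125
  [5.5→6.5]: (64.5+44.4)/2 × 1 = 54.45
  [6.5→7]: (44.4+36.8)/2 × 0.5 = 20.3
  Sum = 999.575 ng/mL·h
Extrapolated tail: C_last / k_e = 36.8 / 0.374 = 98.396
AUC_0→∞ = 999.575 + 98.396 = 1097.971 ng/mL·h

AUC = 1100 ng/mL·h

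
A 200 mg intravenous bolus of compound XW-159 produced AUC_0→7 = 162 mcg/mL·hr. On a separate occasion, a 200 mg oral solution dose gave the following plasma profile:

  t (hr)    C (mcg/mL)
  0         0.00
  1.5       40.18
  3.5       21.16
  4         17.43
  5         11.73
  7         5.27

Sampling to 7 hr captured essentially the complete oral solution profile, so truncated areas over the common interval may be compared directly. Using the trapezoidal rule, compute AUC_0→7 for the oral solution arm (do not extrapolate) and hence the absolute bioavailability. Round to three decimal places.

F = 0.819

Trapezoidal AUC_0→7 (oral solution):
  [0→1.5]: (0.00+40.18)/2 × 1.5 = 30.135
  [1.5→3.5]: (40.18+21.16)/2 × 2 = 61.34
  [3.5→4]: (21.16+17.43)/2 × 0.5 = 9.6475
  [4→5]: (17.43+11.73)/2 × 1 = 14.58
  [5→7]: (11.73+5.27)/2 × 2 = 17.0
  Sum = 132.7025 mcg/mL·hr
F = (AUC_ev/D_ev)/(AUC_iv/D_iv) = (132.7025/200)/(162/200) = 0.6635125/0.81 = 0.8192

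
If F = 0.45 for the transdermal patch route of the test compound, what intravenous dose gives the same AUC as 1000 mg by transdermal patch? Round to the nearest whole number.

Systemic exposure from an extravascular dose = F × D_ev, so the equivalent IV dose is F × D_ev.
D_iv = F × D_ev = 0.45 × 1000 = 450 mg

D_iv = 450 mg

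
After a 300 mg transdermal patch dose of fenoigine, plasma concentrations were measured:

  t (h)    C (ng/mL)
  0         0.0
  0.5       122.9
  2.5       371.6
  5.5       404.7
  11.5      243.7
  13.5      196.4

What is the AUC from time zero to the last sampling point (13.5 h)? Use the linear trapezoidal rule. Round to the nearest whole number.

Trapezoidal AUC_0→13.5:
  [0→0.5]: (0.0+122.9)/2 × 0.5 = 30.725
  [0.5→2.5]: (122.9+371.6)/2 × 2 = 494.5
  [2.5→5.5]: (371.6+404.7)/2 × 3 = 1164.45
  [5.5→11.5]: (404.7+243.7)/2 × 6 = 1945.2
  [11.5→13.5]: (243.7+196.4)/2 × 2 = 440.1
  Sum = 4074.975 ng/mL·h

AUC = 4075 ng/mL·h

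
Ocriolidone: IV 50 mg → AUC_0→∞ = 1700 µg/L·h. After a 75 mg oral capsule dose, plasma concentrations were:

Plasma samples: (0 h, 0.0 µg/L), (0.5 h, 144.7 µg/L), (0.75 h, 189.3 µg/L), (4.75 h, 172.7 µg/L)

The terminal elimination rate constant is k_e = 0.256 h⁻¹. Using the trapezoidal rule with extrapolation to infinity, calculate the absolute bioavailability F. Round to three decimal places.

Trapezoidal AUC_0→4.75 (oral capsule):
  [0→0.5]: (0.0+144.7)/2 × 0.5 = 36.175
  [0.5→0.75]: (144.7+189.3)/2 × 0.25 = 41.75
  [0.75→4.75]: (189.3+172.7)/2 × 4 = 724.0
  Sum = 801.925 µg/L·h
Tail: C_last/k_e = 172.7/0.256 = 674.609
AUC_0→∞ (oral capsule) = 801.925 + 674.609 = 1476.534 µg/L·h
F = (AUC_ev/D_ev)/(AUC_iv/D_iv) = (1476.534/75)/(1700/50) = 19.68712/34 = 0.5790

F = 0.579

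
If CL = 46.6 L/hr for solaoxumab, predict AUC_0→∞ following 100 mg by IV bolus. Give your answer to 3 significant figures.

AUC = 2.15 mg/L·hr

AUC_0→∞ = Dose_iv / CL
        = 100 / 46.6 = 2.14592 mg/L·hr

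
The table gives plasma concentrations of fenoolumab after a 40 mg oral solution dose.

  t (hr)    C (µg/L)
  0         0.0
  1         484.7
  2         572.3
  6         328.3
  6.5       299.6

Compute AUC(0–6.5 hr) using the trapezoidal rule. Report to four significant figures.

Trapezoidal AUC_0→6.5:
  [0→1]: (0.0+484.7)/2 × 1 = 242.35
  [1→2]: (484.7+572.3)/2 × 1 = 528.5
  [2→6]: (572.3+328.3)/2 × 4 = 1801.2
  [6→6.5]: (328.3+299.6)/2 × 0.5 = 156.975
  Sum = 2729.025 µg/L·hr

AUC = 2729 µg/L·hr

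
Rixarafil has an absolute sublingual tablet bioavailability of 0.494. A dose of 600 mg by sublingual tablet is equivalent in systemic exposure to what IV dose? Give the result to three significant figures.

Systemic exposure from an extravascular dose = F × D_ev, so the equivalent IV dose is F × D_ev.
D_iv = F × D_ev = 0.494 × 600 = 296.4 mg

D_iv = 296 mg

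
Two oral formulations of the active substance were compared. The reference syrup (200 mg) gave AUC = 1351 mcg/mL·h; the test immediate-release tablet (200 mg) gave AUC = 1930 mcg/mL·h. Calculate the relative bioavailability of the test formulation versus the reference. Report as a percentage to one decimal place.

F_rel = 142.9%

F_rel = (AUC_test/D_test) / (AUC_ref/D_ref)
      = (1930/200) / (1351/200)
      = 9.65 / 6.755 = 1.4286 = 142.86%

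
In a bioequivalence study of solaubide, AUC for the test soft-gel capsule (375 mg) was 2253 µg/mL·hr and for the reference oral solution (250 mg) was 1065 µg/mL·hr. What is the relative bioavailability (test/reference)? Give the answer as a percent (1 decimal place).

F_rel = 141.0%

F_rel = (AUC_test/D_test) / (AUC_ref/D_ref)
      = (2253/375) / (1065/250)
      = 6.008 / 4.26 = 1.4103 = 141.03%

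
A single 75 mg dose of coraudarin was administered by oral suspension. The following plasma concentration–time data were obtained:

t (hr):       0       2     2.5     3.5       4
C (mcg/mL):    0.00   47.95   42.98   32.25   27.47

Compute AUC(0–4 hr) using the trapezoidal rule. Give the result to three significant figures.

AUC = 123 mcg/mL·hr

Trapezoidal AUC_0→4:
  [0→2]: (0.00+47.95)/2 × 2 = 47.95
  [2→2.5]: (47.95+42.98)/2 × 0.5 = 22.7325
  [2.5→3.5]: (42.98+32.25)/2 × 1 = 37.615
  [3.5→4]: (32.25+27.47)/2 × 0.5 = 14.93
  Sum = 123.2275 mcg/mL·hr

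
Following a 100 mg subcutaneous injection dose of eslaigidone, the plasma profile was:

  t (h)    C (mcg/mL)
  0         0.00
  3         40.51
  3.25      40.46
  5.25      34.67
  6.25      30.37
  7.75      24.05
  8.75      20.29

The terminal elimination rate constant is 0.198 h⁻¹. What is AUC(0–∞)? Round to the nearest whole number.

AUC = 344 mcg/mL·h

Trapezoidal AUC_0→8.75:
  [0→3]: (0.00+40.51)/2 × 3 = 60.765
  [3→3.25]: (40.51+40.46)/2 × 0.25 = 10.12125
  [3.25→5.25]: (40.46+34.67)/2 × 2 = 75.13
  [5.25→6.25]: (34.67+30.37)/2 × 1 = 32.52
  [6.25→7.75]: (30.37+24.05)/2 × 1.5 = 40.815
  [7.75→8.75]: (24.05+20.29)/2 × 1 = 22.17
  Sum = 241.52125 mcg/mL·h
Extrapolated tail: C_last / k_e = 20.29 / 0.198 = 102.475
AUC_0→∞ = 241.52125 + 102.475 = 343.99625 mcg/mL·h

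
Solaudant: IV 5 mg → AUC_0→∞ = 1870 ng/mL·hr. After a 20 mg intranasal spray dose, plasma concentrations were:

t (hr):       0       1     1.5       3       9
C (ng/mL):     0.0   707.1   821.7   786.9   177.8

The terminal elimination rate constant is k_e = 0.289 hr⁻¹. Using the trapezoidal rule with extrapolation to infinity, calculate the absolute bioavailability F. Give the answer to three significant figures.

Trapezoidal AUC_0→9 (intranasal spray):
  [0→1]: (0.0+707.1)/2 × 1 = 353.55
  [1→1.5]: (707.1+821.7)/2 × 0.5 = 382.2
  [1.5→3]: (821.7+786.9)/2 × 1.5 = 1206.45
  [3→9]: (786.9+177.8)/2 × 6 = 2894.1
  Sum = 4836.3 ng/mL·hr
Tail: C_last/k_e = 177.8/0.289 = 615.225
AUC_0→∞ (intranasal spray) = 4836.3 + 615.225 = 5451.525 ng/mL·hr
F = (AUC_ev/D_ev)/(AUC_iv/D_iv) = (5451.525/20)/(1870/5) = 272.57625/374 = 0.7288

F = 0.729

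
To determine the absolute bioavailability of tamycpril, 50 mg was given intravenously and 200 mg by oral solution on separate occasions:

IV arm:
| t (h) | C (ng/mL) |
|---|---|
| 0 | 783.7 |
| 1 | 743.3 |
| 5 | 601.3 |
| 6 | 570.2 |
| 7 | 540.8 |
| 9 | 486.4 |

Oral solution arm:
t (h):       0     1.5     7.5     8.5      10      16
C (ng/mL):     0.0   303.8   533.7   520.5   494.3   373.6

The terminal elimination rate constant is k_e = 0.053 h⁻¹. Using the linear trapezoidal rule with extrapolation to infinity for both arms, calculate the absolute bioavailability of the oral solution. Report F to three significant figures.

Trapezoidal AUC_0→9 (IV):
  [0→1]: (783.7+743.3)/2 × 1 = 763.5
  [1→5]: (743.3+601.3)/2 × 4 = 2689.2
  [5→6]: (601.3+570.2)/2 × 1 = 585.75
  [6→7]: (570.2+540.8)/2 × 1 = 555.5
  [7→9]: (540.8+486.4)/2 × 2 = 1027.2
  Sum = 5621.15 ng/mL·h
IV tail: 486.4/0.053 = 9177.358; AUC_iv,0→∞ = 5621.15 + 9177.358 = 14798.508 ng/mL·h
Trapezoidal AUC_0→16 (oral solution):
  [0→1.5]: (0.0+303.8)/2 × 1.5 = 227.85
  [1.5→7.5]: (303.8+533.7)/2 × 6 = 2512.5
  [7.5→8.5]: (533.7+520.5)/2 × 1 = 527.1
  [8.5→10]: (520.5+494.3)/2 × 1.5 = 761.1
  [10→16]: (494.3+373.6)/2 × 6 = 2603.7
  Sum = 6632.25 ng/mL·h
oral solution tail: 373.6/0.053 = 7049.057; AUC_ev,0→∞ = 6632.25 + 7049.057 = 13681.307 ng/mL·h
F = (AUC_ev/D_ev)/(AUC_iv/D_iv) = (13681.307/200)/(14798.508/50) = 68.406535/295.97016 = 0.2311

F = 0.231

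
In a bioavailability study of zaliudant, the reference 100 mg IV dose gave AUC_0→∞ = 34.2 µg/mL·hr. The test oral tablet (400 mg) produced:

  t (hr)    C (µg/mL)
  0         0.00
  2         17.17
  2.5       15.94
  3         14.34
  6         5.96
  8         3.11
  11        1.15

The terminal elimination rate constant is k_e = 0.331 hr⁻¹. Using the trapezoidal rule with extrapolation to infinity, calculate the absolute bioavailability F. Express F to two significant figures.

F = 0.60

Trapezoidal AUC_0→11 (oral tablet):
  [0→2]: (0.00+17.17)/2 × 2 = 17.17
  [2→2.5]: (17.17+15.94)/2 × 0.5 = 8.2775
  [2.5→3]: (15.94+14.34)/2 × 0.5 = 7.57
  [3→6]: (14.34+5.96)/2 × 3 = 30.45
  [6→8]: (5.96+3.11)/2 × 2 = 9.07
  [8→11]: (3.11+1.15)/2 × 3 = 6.39
  Sum = 78.9275 µg/mL·hr
Tail: C_last/k_e = 1.15/0.331 = 3.474
AUC_0→∞ (oral tablet) = 78.9275 + 3.474 = 82.4015 µg/mL·hr
F = (AUC_ev/D_ev)/(AUC_iv/D_iv) = (82.4015/400)/(34.2/100) = 0.20600375/0.342 = 0.6024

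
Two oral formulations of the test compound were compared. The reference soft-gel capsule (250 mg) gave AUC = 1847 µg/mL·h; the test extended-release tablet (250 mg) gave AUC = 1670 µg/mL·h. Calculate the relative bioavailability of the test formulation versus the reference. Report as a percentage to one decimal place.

F_rel = 90.4%

F_rel = (AUC_test/D_test) / (AUC_ref/D_ref)
      = (1670/250) / (1847/250)
      = 6.68 / 7.388 = 0.9042 = 90.42%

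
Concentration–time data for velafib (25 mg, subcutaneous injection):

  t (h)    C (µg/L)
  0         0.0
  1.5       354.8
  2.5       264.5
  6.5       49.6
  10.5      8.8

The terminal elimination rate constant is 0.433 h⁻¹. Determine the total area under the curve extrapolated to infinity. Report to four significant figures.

Trapezoidal AUC_0→10.5:
  [0→1.5]: (0.0+354.8)/2 × 1.5 = 266.1
  [1.5→2.5]: (354.8+264.5)/2 × 1 = 309.65
  [2.5→6.5]: (264.5+49.6)/2 × 4 = 628.2
  [6.5→10.5]: (49.6+8.8)/2 × 4 = 116.8
  Sum = 1320.75 µg/L·h
Extrapolated tail: C_last / k_e = 8.8 / 0.433 = 20.323
AUC_0→∞ = 1320.75 + 20.323 = 1341.073 µg/L·h

AUC = 1341 µg/L·h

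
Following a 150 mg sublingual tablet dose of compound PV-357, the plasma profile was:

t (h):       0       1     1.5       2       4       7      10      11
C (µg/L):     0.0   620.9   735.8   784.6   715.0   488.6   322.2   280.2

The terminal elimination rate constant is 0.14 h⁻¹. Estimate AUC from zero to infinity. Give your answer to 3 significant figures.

AUC = 7850 µg/L·h

Trapezoidal AUC_0→11:
  [0→1]: (0.0+620.9)/2 × 1 = 310.45
  [1→1.5]: (620.9+735.8)/2 × 0.5 = 339.175
  [1.5→2]: (735.8+784.6)/2 × 0.5 = 380.1
  [2→4]: (784.6+715.0)/2 × 2 = 1499.6
  [4→7]: (715.0+488.6)/2 × 3 = 1805.4
  [7→10]: (488.6+322.2)/2 × 3 = 1216.2
  [10→11]: (322.2+280.2)/2 × 1 = 301.2
  Sum = 5852.125 µg/L·h
Extrapolated tail: C_last / k_e = 280.2 / 0.14 = 2001.429
AUC_0→∞ = 5852.125 + 2001.429 = 7853.554 µg/L·h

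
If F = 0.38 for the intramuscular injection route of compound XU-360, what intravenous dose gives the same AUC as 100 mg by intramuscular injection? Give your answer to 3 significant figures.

Systemic exposure from an extravascular dose = F × D_ev, so the equivalent IV dose is F × D_ev.
D_iv = F × D_ev = 0.38 × 100 = 38 mg

D_iv = 38.0 mg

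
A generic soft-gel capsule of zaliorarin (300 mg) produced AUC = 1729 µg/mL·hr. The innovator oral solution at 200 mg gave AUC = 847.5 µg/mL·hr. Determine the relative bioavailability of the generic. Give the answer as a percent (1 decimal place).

F_rel = (AUC_test/D_test) / (AUC_ref/D_ref)
      = (1729/300) / (847.5/200)
      = 5.76333 / 4.2375 = 1.3601 = 136.01%

F_rel = 136.0%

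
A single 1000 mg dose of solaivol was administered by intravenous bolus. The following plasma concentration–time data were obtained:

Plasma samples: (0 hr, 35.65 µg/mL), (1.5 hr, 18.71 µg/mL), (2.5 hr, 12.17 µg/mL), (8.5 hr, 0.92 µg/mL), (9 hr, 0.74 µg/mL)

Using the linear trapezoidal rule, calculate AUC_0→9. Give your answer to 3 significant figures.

Trapezoidal AUC_0→9:
  [0→1.5]: (35.65+18.71)/2 × 1.5 = 40.77
  [1.5→2.5]: (18.71+12.17)/2 × 1 = 15.44
  [2.5→8.5]: (12.17+0.92)/2 × 6 = 39.27
  [8.5→9]: (0.92+0.74)/2 × 0.5 = 0.415
  Sum = 95.895 µg/mL·hr

AUC = 95.9 µg/mL·hr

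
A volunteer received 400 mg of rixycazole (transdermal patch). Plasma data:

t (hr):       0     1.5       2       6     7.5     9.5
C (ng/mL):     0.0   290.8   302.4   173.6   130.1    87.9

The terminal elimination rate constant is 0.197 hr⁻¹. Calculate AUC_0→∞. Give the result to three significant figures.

AUC = 2210 ng/mL·hr

Trapezoidal AUC_0→9.5:
  [0→1.5]: (0.0+290.8)/2 × 1.5 = 218.1
  [1.5→2]: (290.8+302.4)/2 × 0.5 = 148.3
  [2→6]: (302.4+173.6)/2 × 4 = 952.0
  [6→7.5]: (173.6+130.1)/2 × 1.5 = 227.775
  [7.5→9.5]: (130.1+87.9)/2 × 2 = 218.0
  Sum = 1764.175 ng/mL·hr
Extrapolated tail: C_last / k_e = 87.9 / 0.197 = 446.193
AUC_0→∞ = 1764.175 + 446.193 = 2210.368 ng/mL·hr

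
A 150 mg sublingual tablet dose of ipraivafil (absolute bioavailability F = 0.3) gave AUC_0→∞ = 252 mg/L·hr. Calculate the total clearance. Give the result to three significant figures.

CL = 0.179 L/hr

CL = F × Dose / AUC_0→∞
   = 0.3 × 150 / 252 = 0.178571 L/hr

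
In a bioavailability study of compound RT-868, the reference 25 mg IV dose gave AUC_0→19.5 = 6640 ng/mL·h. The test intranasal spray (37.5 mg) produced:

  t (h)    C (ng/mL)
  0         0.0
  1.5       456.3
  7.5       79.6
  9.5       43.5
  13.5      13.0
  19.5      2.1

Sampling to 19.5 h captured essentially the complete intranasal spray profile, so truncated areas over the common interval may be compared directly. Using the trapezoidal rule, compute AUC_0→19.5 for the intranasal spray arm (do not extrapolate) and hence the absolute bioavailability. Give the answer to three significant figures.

Trapezoidal AUC_0→19.5 (intranasal spray):
  [0→1.5]: (0.0+456.3)/2 × 1.5 = 342.225
  [1.5→7.5]: (456.3+79.6)/2 × 6 = 1607.7
  [7.5→9.5]: (79.6+43.5)/2 × 2 = 123.1
  [9.5→13.5]: (43.5+13.0)/2 × 4 = 113.0
  [13.5→19.5]: (13.0+2.1)/2 × 6 = 45.3
  Sum = 2231.325 ng/mL·h
F = (AUC_ev/D_ev)/(AUC_iv/D_iv) = (2231.325/37.5)/(6640/25) = 59.502/265.6 = 0.2240

F = 0.224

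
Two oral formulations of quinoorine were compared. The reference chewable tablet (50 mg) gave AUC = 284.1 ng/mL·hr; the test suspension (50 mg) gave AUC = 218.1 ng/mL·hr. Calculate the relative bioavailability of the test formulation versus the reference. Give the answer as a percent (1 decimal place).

F_rel = (AUC_test/D_test) / (AUC_ref/D_ref)
      = (218.1/50) / (284.1/50)
      = 4.362 / 5.682 = 0.7677 = 76.77%

F_rel = 76.8%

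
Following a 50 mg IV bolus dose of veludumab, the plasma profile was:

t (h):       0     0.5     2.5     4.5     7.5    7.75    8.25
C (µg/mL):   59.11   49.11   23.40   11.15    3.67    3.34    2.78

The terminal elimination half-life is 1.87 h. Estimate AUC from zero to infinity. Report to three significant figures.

AUC = 166 µg/mL·h

Trapezoidal AUC_0→8.25:
  [0→0.5]: (59.11+49.11)/2 × 0.5 = 27.055
  [0.5→2.5]: (49.11+23.40)/2 × 2 = 72.51
  [2.5→4.5]: (23.40+11.15)/2 × 2 = 34.55
  [4.5→7.5]: (11.15+3.67)/2 × 3 = 22.23
  [7.5→7.75]: (3.67+3.34)/2 × 0.25 = 0.87625
  [7.75→8.25]: (3.34+2.78)/2 × 0.5 = 1.53
  Sum = 158.75125 µg/mL·h
k_e = ln2 / t½ = 0.693147 / 1.87 = 0.3707 h^-1
Extrapolated tail: C_last / k_e = 2.78 / 0.3707 = 7.499
AUC_0→∞ = 158.75125 + 7.499 = 166.25025 µg/mL·h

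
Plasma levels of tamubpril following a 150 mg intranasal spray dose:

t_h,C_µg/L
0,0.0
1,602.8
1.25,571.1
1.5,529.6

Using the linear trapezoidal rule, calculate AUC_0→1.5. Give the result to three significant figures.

Trapezoidal AUC_0→1.5:
  [0→1]: (0.0+602.8)/2 × 1 = 301.4
  [1→1.25]: (602.8+571.1)/2 × 0.25 = 146.7375
  [1.25→1.5]: (571.1+529.6)/2 × 0.25 = 137.5875
  Sum = 585.725 µg/L·h

AUC = 586 µg/L·h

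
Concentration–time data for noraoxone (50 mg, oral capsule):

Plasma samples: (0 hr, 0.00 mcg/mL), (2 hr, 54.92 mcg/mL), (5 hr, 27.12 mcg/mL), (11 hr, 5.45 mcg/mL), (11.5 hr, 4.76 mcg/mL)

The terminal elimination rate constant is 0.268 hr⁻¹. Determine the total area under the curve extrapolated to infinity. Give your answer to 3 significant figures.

AUC = 296 mcg/mL·hr

Trapezoidal AUC_0→11.5:
  [0→2]: (0.00+54.92)/2 × 2 = 54.92
  [2→5]: (54.92+27.12)/2 × 3 = 123.06
  [5→11]: (27.12+5.45)/2 × 6 = 97.71
  [11→11.5]: (5.45+4.76)/2 × 0.5 = 2.5525
  Sum = 278.2425 mcg/mL·hr
Extrapolated tail: C_last / k_e = 4.76 / 0.268 = 17.761
AUC_0→∞ = 278.2425 + 17.761 = 296.0035 mcg/mL·hr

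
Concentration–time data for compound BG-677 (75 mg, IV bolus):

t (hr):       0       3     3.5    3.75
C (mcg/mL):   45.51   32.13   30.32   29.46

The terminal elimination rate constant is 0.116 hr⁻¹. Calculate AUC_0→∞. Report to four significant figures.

Trapezoidal AUC_0→3.75:
  [0→3]: (45.51+32.13)/2 × 3 = 116.46
  [3→3.5]: (32.13+30.32)/2 × 0.5 = 15.6125
  [3.5→3.75]: (30.32+29.46)/2 × 0.25 = 7.4725
  Sum = 139.545 mcg/mL·hr
Extrapolated tail: C_last / k_e = 29.46 / 0.116 = 253.966
AUC_0→∞ = 139.545 + 253.966 = 393.511 mcg/mL·hr

AUC = 393.5 mcg/mL·hr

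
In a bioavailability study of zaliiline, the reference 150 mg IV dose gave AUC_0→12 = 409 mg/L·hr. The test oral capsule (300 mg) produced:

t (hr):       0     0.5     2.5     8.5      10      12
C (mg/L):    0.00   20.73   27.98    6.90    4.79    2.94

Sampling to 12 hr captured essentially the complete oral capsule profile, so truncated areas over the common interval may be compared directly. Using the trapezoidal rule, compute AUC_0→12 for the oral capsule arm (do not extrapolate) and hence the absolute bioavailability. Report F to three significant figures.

Trapezoidal AUC_0→12 (oral capsule):
  [0→0.5]: (0.00+20.73)/2 × 0.5 = 5.1825
  [0.5→2.5]: (20.73+27.98)/2 × 2 = 48.71
  [2.5→8.5]: (27.98+6.90)/2 × 6 = 104.64
  [8.5→10]: (6.90+4.79)/2 × 1.5 = 8.7675
  [10→12]: (4.79+2.94)/2 × 2 = 7.73
  Sum = 175.03 mg/L·hr
F = (AUC_ev/D_ev)/(AUC_iv/D_iv) = (175.03/300)/(409/150) = 0.583433/2.72667 = 0.2140

F = 0.214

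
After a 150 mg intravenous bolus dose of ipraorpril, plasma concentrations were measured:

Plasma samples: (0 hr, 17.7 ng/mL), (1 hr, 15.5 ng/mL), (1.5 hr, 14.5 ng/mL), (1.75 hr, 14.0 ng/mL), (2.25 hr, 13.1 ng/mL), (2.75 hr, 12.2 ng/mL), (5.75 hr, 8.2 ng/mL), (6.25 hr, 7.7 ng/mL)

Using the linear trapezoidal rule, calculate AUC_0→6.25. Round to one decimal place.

AUC = 75.3 ng/mL·hr

Trapezoidal AUC_0→6.25:
  [0→1]: (17.7+15.5)/2 × 1 = 16.6
  [1→1.5]: (15.5+14.5)/2 × 0.5 = 7.5
  [1.5→1.75]: (14.5+14.0)/2 × 0.25 = 3.5625
  [1.75→2.25]: (14.0+13.1)/2 × 0.5 = 6.775
  [2.25→2.75]: (13.1+12.2)/2 × 0.5 = 6.325
  [2.75→5.75]: (12.2+8.2)/2 × 3 = 30.6
  [5.75→6.25]: (8.2+7.7)/2 × 0.5 = 3.975
  Sum = 75.3375 ng/mL·hr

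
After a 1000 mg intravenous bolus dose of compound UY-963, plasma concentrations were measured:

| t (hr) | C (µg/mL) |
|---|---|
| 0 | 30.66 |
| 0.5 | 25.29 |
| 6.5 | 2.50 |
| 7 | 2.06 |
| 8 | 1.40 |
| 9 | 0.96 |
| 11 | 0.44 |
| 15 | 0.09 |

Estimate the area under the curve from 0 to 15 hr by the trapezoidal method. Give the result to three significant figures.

Trapezoidal AUC_0→15:
  [0→0.5]: (30.66+25.29)/2 × 0.5 = 13.9875
  [0.5→6.5]: (25.29+2.50)/2 × 6 = 83.37
  [6.5→7]: (2.50+2.06)/2 × 0.5 = 1.14
  [7→8]: (2.06+1.40)/2 × 1 = 1.73
  [8→9]: (1.40+0.96)/2 × 1 = 1.18
  [9→11]: (0.96+0.44)/2 × 2 = 1.4
  [11→15]: (0.44+0.09)/2 × 4 = 1.06
  Sum = 103.8675 µg/mL·hr

AUC = 104 µg/mL·hr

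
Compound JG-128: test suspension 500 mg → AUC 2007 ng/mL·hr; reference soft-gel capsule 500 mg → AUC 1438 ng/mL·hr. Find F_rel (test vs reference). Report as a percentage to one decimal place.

F_rel = 139.6%

F_rel = (AUC_test/D_test) / (AUC_ref/D_ref)
      = (2007/500) / (1438/500)
      = 4.014 / 2.876 = 1.3957 = 139.57%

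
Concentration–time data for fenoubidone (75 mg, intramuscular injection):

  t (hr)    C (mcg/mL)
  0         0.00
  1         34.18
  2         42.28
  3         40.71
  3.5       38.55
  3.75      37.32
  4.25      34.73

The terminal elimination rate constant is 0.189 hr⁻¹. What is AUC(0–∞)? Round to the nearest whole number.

Trapezoidal AUC_0→4.25:
  [0→1]: (0.00+34.18)/2 × 1 = 17.09
  [1→2]: (34.18+42.28)/2 × 1 = 38.23
  [2→3]: (42.28+40.71)/2 × 1 = 41.495
  [3→3.5]: (40.71+38.55)/2 × 0.5 = 19.815
  [3.5→3.75]: (38.55+37.32)/2 × 0.25 = 9.48375
  [3.75→4.25]: (37.32+34.73)/2 × 0.5 = 18.0125
  Sum = 144.12625 mcg/mL·hr
Extrapolated tail: C_last / k_e = 34.73 / 0.189 = 183.757
AUC_0→∞ = 144.12625 + 183.757 = 327.88325 mcg/mL·hr

AUC = 328 mcg/mL·hr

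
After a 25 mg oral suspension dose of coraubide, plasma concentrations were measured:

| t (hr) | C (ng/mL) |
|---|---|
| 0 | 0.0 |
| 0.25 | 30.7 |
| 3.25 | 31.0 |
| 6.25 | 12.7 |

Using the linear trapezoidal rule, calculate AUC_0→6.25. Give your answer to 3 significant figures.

AUC = 162 ng/mL·hr

Trapezoidal AUC_0→6.25:
  [0→0.25]: (0.0+30.7)/2 × 0.25 = 3.8375
  [0.25→3.25]: (30.7+31.0)/2 × 3 = 92.55
  [3.25→6.25]: (31.0+12.7)/2 × 3 = 65.55
  Sum = 161.9375 ng/mL·hr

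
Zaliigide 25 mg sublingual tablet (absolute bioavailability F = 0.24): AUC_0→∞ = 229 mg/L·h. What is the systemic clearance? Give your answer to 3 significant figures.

CL = 0.0262 L/h

CL = F × Dose / AUC_0→∞
   = 0.24 × 25 / 229 = 0.0262009 L/h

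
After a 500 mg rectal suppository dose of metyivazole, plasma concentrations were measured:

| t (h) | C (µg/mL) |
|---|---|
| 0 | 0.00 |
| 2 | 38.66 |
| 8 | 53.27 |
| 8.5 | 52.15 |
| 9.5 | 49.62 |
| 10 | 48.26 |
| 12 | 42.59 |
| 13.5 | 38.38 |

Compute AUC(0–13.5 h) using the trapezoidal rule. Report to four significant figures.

AUC = 567.7 µg/mL·h

Trapezoidal AUC_0→13.5:
  [0→2]: (0.00+38.66)/2 × 2 = 38.66
  [2→8]: (38.66+53.27)/2 × 6 = 275.79
  [8→8.5]: (53.27+52.15)/2 × 0.5 = 26.355
  [8.5→9.5]: (52.15+49.62)/2 × 1 = 50.885
  [9.5→10]: (49.62+48.26)/2 × 0.5 = 24.47
  [10→12]: (48.26+42.59)/2 × 2 = 90.85
  [12→13.5]: (42.59+38.38)/2 × 1.5 = 60.7275
  Sum = 567.7375 µg/mL·h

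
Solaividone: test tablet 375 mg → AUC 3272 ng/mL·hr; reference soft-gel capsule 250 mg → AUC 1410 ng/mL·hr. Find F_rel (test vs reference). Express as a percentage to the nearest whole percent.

F_rel = 155%

F_rel = (AUC_test/D_test) / (AUC_ref/D_ref)
      = (3272/375) / (1410/250)
      = 8.72533 / 5.64 = 1.5470 = 154.70%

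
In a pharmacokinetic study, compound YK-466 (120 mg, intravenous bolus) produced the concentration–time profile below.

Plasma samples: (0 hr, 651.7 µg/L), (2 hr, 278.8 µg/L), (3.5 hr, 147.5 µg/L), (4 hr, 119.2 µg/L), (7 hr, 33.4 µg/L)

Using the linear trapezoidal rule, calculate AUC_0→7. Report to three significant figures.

AUC = 1550 µg/L·hr

Trapezoidal AUC_0→7:
  [0→2]: (651.7+278.8)/2 × 2 = 930.5
  [2→3.5]: (278.8+147.5)/2 × 1.5 = 319.725
  [3.5→4]: (147.5+119.2)/2 × 0.5 = 66.675
  [4→7]: (119.2+33.4)/2 × 3 = 228.9
  Sum = 1545.8 µg/L·hr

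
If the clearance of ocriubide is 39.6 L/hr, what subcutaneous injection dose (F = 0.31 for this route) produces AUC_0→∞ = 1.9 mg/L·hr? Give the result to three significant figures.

Dose = 243 mg

Dose = CL × AUC_0→∞ / F
     = 39.6 × 1.9 / 0.31 = 242.71 mg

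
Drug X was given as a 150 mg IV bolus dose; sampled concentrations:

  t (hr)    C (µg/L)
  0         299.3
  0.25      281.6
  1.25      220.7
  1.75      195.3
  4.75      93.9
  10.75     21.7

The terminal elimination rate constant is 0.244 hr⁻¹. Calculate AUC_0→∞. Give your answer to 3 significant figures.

Trapezoidal AUC_0→10.75:
  [0→0.25]: (299.3+281.6)/2 × 0.25 = 72.6125
  [0.25→1.25]: (281.6+220.7)/2 × 1 = 251.15
  [1.25→1.75]: (220.7+195.3)/2 × 0.5 = 104.0
  [1.75→4.75]: (195.3+93.9)/2 × 3 = 433.8
  [4.75→10.75]: (93.9+21.7)/2 × 6 = 346.8
  Sum = 1208.3625 µg/L·hr
Extrapolated tail: C_last / k_e = 21.7 / 0.244 = 88.934
AUC_0→∞ = 1208.3625 + 88.934 = 1297.2965 µg/L·hr

AUC = 1300 µg/L·hr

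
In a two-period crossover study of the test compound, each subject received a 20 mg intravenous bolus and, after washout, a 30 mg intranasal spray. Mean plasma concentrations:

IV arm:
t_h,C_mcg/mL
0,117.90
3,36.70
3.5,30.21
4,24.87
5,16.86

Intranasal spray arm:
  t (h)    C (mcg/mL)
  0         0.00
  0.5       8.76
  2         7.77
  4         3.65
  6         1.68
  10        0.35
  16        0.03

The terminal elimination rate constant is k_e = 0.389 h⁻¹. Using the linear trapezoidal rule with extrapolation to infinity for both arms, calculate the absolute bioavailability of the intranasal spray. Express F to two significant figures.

Trapezoidal AUC_0→5 (IV):
  [0→3]: (117.90+36.70)/2 × 3 = 231.9
  [3→3.5]: (36.70+30.21)/2 × 0.5 = 16.7275
  [3.5→4]: (30.21+24.87)/2 × 0.5 = 13.77
  [4→5]: (24.87+16.86)/2 × 1 = 20.865
  Sum = 283.2625 mcg/mL·h
IV tail: 16.86/0.389 = 43.342; AUC_iv,0→∞ = 283.2625 + 43.342 = 326.6045 mcg/mL·h
Trapezoidal AUC_0→16 (intranasal spray):
  [0→0.5]: (0.00+8.76)/2 × 0.5 = 2.19
  [0.5→2]: (8.76+7.77)/2 × 1.5 = 12.3975
  [2→4]: (7.77+3.65)/2 × 2 = 11.42
  [4→6]: (3.65+1.68)/2 × 2 = 5.33
  [6→10]: (1.68+0.35)/2 × 4 = 4.06
  [10→16]: (0.35+0.03)/2 × 6 = 1.14
  Sum = 36.5375 mcg/mL·h
intranasal spray tail: 0.03/0.389 = 0.077; AUC_ev,0→∞ = 36.5375 + 0.077 = 36.6145 mcg/mL·h
F = (AUC_ev/D_ev)/(AUC_iv/D_iv) = (36.6145/30)/(326.6045/20) = 1.22048/16.330225 = 0.0747

F = 0.075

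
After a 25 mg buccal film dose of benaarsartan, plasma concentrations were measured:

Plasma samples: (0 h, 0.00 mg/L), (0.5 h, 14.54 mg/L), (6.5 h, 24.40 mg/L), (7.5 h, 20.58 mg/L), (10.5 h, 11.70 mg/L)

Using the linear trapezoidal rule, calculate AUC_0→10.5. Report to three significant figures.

AUC = 191 mg/L·h

Trapezoidal AUC_0→10.5:
  [0→0.5]: (0.00+14.54)/2 × 0.5 = 3.635
  [0.5→6.5]: (14.54+24.40)/2 × 6 = 116.82
  [6.5→7.5]: (24.40+20.58)/2 × 1 = 22.49
  [7.5→10.5]: (20.58+11.70)/2 × 3 = 48.42
  Sum = 191.365 mg/L·h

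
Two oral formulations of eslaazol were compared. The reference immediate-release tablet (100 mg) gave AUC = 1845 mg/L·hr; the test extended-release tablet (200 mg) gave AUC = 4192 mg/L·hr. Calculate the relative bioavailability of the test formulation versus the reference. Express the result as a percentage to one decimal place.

F_rel = (AUC_test/D_test) / (AUC_ref/D_ref)
      = (4192/200) / (1845/100)
      = 20.96 / 18.45 = 1.1360 = 113.60%

F_rel = 113.6%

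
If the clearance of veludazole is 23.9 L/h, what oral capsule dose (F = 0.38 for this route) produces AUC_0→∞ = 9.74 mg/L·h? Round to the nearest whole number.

Dose = CL × AUC_0→∞ / F
     = 23.9 × 9.74 / 0.38 = 612.595 mg

Dose = 613 mg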